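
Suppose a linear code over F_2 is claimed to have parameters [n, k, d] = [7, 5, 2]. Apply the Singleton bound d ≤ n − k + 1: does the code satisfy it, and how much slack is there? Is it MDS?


Singleton RHS = n − k + 1 = 3, slack = 1, bound satisfied, not MDS.

Singleton bound: d ≤ n − k + 1.
Here n = 7, k = 5, so n − k + 1 = 3.
Given d = 2, check d ≤ 3: YES.
Slack = (n − k + 1) − d = 1.
The code is NOT MDS (slack = 1 > 0).
Description: the claimed parameters are [7, 5, 2]_2; such a code would be non-MDS.


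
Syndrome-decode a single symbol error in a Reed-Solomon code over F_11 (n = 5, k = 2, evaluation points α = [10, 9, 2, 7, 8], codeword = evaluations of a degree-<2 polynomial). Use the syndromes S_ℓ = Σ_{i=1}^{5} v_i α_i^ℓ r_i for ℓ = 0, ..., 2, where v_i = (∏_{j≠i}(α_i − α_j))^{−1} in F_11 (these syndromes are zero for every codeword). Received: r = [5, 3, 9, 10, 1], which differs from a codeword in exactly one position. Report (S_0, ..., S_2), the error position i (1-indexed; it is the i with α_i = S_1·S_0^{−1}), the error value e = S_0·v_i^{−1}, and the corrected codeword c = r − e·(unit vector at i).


S = (8, 5, 10), error at position 3, error magnitude e = 9, c = [5, 3, 0, 10, 1].

Step 1: column multipliers v_i = (∏_{j≠i}(α_i − α_j))^{−1} mod 11.
  i = 1 (α = 10): (10−9)(10−2)(10−7)(10−8) = 1·8·3·2 = 48 ≡ 4, so v_1 = 4^{−1} = 3 (mod 11).
  i = 2 (α = 9): (9−10)(9−2)(9−7)(9−8) = (−1)·7·2·1 = −14 ≡ 8, so v_2 = 8^{−1} = 7 (mod 11).
  i = 3 (α = 2): (2−10)(2−9)(2−7)(2−8) = (−8)·(−7)·(−5)·(−6) = 1680 ≡ 8, so v_3 = 8^{−1} = 7 (mod 11).
  i = 4 (α = 7): (7−10)(7−9)(7−2)(7−8) = (−3)·(−2)·5·(−1) = −30 ≡ 3, so v_4 = 3^{−1} = 4 (mod 11).
  i = 5 (α = 8): (8−10)(8−9)(8−2)(8−7) = (−2)·(−1)·6·1 = 12 ≡ 1, so v_5 = 1^{−1} = 1 (mod 11).
  v = [3, 7, 7, 4, 1].
Step 2: syndromes of r = [5, 3, 9, 10, 1] (all sums mod 11).
  S_0 = Σ v_i r_i = 3·5 + 7·3 + 7·9 + 4·10 + 1·1 = 140 ≡ 8.
  S_1 = Σ v_i α_i r_i = 3·10·5 + 7·9·3 + 7·2·9 + 4·7·10 + 1·8·1 = 753 ≡ 5.
  α_i^2 mod 11 = [1, 4, 4, 5, 9].
  S_2 = Σ v_i α_i^2 r_i = 3·1·5 + 7·4·3 + 7·4·9 + 4·5·10 + 1·9·1 = 560 ≡ 10.
  S = (8, 5, 10) ≠ 0, so r is not a codeword (an error is present).
Step 3: locate the error. For a single error e at position i, S_ℓ = v_i·e·α_i^ℓ, so α_err = S_1/S_0.
  S_0^{−1} = 8^{−1} = 7 (mod 11), so α_err = 5·7 = 35 ≡ 2 = α_3. Error position i = 3.
  Consistency check: S_2/S_1 = 10·9 = 90 ≡ 2 = α_err ✓ (single-error assumption holds).
Step 4: error magnitude e = S_0/v_3 = S_0·∏_{j≠3}(α_3 − α_j) = 8·8 = 64 ≡ 9 (mod 11).
Step 5: correct position 3: c_3 = r_3 − e = 9 − 9 ≡ 0 (mod 11). Hence c = [5, 3, 0, 10, 1].
  Check: interpolating c through the α_i gives m(x) = 7 + 2·x (degree < 2) with m(α_i) = c_i for every i, so c is indeed a codeword.


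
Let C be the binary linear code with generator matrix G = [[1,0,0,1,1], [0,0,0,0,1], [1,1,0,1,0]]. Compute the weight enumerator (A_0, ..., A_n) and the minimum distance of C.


Weight distribution: A_0 = 1, A_1 = 2, A_2 = 2, A_3 = 2, A_4 = 1. Minimum distance d = 1.

Enumerate all 2^3 = 8 messages m ∈ F_2^3.
For each, compute codeword c = mG in F_2^5, then tally its weight.
  m = 000 → c = 00000, weight = 0.
  m = 100 → c = 10011, weight = 3.
  m = 010 → c = 00001, weight = 1.
  m = 110 → c = 10010, weight = 2.
  m = 001 → c = 11010, weight = 3.
  m = 101 → c = 01001, weight = 2.
  m = 011 → c = 11011, weight = 4.
  m = 111 → c = 01000, weight = 1.
Tally weights:
  weight 0: 1 codewords.
  weight 1: 2 codewords.
  weight 2: 2 codewords.
  weight 3: 2 codewords.
  weight 4: 1 codewords.
Minimum distance d = smallest w > 0 with A_w > 0 = 1.
Sanity: Σ A_w = 8 = 2^3 = 8 ✓.


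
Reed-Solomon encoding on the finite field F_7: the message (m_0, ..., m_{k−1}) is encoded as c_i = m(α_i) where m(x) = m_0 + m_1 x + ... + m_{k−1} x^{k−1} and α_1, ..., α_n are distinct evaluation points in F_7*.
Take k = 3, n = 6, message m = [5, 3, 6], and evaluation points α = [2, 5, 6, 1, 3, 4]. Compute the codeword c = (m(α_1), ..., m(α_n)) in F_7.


c = [0, 2, 1, 0, 5, 1]

Message polynomial: m(x) = 5 + 3·x + 6·x^2 (mod 7).
For each evaluation point α_i, compute m(α_i) mod 7:
  α_1 = 2: Horner steps 6 → 1 → 0, so m(2) = 0.
  α_2 = 5: Horner steps 6 → 5 → 2, so m(5) = 2.
  α_3 = 6: Horner steps 6 → 4 → 1, so m(6) = 1.
  α_4 = 1: Horner steps 6 → 2 → 0, so m(1) = 0.
  α_5 = 3: Horner steps 6 → 0 → 5, so m(3) = 5.
  α_6 = 4: Horner steps 6 → 6 → 1, so m(4) = 1.
Codeword c = [0, 2, 1, 0, 5, 1] ∈ F_7^6.


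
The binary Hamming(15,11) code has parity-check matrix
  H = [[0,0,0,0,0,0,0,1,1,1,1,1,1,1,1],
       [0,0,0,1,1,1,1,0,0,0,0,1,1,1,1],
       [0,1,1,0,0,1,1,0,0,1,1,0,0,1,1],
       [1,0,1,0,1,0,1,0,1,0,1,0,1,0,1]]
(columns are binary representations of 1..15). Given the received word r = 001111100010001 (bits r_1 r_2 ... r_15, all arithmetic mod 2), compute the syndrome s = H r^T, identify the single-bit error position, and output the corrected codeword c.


s = (0, 1, 1, 1)^T, error position = 7, corrected codeword c = 001111000010001

Compute s = H r^T mod 2 one row at a time:
  s_1 = 0 + 0 + 0 + 1 + 0 + 0 + 0 + 1 = 2 ≡ 0 (mod 2).
  s_2 = 1 + 1 + 1 + 1 + 0 + 0 + 0 + 1 = 5 ≡ 1 (mod 2).
  s_3 = 0 + 1 + 1 + 1 + 0 + 1 + 0 + 1 = 5 ≡ 1 (mod 2).
  s_4 = 0 + 1 + 1 + 1 + 0 + 1 + 0 + 1 = 5 ≡ 1 (mod 2).
s = (0, 1, 1, 1)^T — this equals column 7 of H (binary 0111), so error is at position 7.
Correct: flip bit 7 of r = 001111100010001 to get c = 001111000010001.


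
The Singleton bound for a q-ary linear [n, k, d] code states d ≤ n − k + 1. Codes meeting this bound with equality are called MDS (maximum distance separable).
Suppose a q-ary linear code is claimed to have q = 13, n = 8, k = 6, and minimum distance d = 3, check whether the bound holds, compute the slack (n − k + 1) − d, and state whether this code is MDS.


Singleton RHS = n − k + 1 = 3, slack = 0, bound satisfied, MDS.

Singleton bound: d ≤ n − k + 1.
Here n = 8, k = 6, so n − k + 1 = 3.
Given d = 3, check d ≤ 3: YES.
Slack = (n − k + 1) − d = 0.
The code is MDS (slack = 0).
Description: the claimed parameters are [8, 6, 3]_13; such a code would be MDS (meets Singleton bound).


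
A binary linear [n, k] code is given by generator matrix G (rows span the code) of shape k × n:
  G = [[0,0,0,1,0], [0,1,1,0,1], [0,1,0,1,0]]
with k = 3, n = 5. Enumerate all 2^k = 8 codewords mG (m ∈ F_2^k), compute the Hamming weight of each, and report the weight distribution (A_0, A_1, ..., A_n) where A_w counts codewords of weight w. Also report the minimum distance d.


Weight distribution: A_0 = 1, A_1 = 2, A_2 = 2, A_3 = 2, A_4 = 1. Minimum distance d = 1.

Enumerate all 2^3 = 8 messages m ∈ F_2^3.
For each, compute codeword c = mG in F_2^5, then tally its weight.
  m = 000 → c = 00000, weight = 0.
  m = 100 → c = 00010, weight = 1.
  m = 010 → c = 01101, weight = 3.
  m = 110 → c = 01111, weight = 4.
  m = 001 → c = 01010, weight = 2.
  m = 101 → c = 01000, weight = 1.
  m = 011 → c = 00111, weight = 3.
  m = 111 → c = 00101, weight = 2.
Tally weights:
  weight 0: 1 codewords.
  weight 1: 2 codewords.
  weight 2: 2 codewords.
  weight 3: 2 codewords.
  weight 4: 1 codewords.
Minimum distance d = smallest w > 0 with A_w > 0 = 1.
Sanity: Σ A_w = 8 = 2^3 = 8 ✓.


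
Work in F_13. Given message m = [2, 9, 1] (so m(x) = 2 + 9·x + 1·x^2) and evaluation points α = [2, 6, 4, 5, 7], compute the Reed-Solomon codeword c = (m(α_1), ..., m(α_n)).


c = [11, 1, 2, 7, 10]

Message polynomial: m(x) = 2 + 9·x + 1·x^2 (mod 13).
For each evaluation point α_i, compute m(α_i) mod 13:
  α_1 = 2: Horner steps 1 → 11 → 11, so m(2) = 11.
  α_2 = 6: Horner steps 1 → 2 → 1, so m(6) = 1.
  α_3 = 4: Horner steps 1 → 0 → 2, so m(4) = 2.
  α_4 = 5: Horner steps 1 → 1 → 7, so m(5) = 7.
  α_5 = 7: Horner steps 1 → 3 → 10, so m(7) = 10.
Codeword c = [11, 1, 2, 7, 10] ∈ F_13^5.


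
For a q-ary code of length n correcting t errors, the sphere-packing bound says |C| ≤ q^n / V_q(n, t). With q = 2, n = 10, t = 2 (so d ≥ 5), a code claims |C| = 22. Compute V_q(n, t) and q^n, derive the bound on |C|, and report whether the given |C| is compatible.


V_q(n, t) = 56, q^n = 1024, Hamming bound = 18, |C| = 22 > bound (violated).

Step 1: Compute V_q(n, t) = Σ_{j=0}^2 C(n, j) (q−1)^j.
  j = 0: C(10,0)·(1)^0 = 1·1 = 1.
  j = 1: C(10,1)·(1)^1 = 10·1 = 10.
  j = 2: C(10,2)·(1)^2 = 45·1 = 45.
  V_q(n, t) = 1 + 10 + 45 = 56.
Step 2: q^n = 2^10 = 1024.
Step 3: Hamming bound ⌊q^n / V_q(n,t)⌋ = ⌊1024/56⌋ = 18.
Step 4: Compare |C| = 22 to 18: violated.
The claimed |C| lies above the Hamming bound, so no 2-ary code of length 10 with d ≥ 5 can have 22 codewords.


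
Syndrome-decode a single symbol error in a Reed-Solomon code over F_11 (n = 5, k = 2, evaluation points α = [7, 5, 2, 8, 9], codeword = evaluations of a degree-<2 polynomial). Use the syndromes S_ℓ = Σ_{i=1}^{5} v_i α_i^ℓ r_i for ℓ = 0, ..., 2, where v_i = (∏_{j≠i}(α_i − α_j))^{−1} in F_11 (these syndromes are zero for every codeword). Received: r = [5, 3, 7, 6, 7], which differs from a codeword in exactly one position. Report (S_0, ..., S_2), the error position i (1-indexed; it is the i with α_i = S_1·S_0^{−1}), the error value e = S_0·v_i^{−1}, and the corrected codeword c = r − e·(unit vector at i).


S = (6, 1, 2), error at position 3, error magnitude e = 7, c = [5, 3, 0, 6, 7].

Step 1: column multipliers v_i = (∏_{j≠i}(α_i − α_j))^{−1} mod 11.
  i = 1 (α = 7): (7−5)(7−2)(7−8)(7−9) = 2·5·(−1)·(−2) = 20 ≡ 9, so v_1 = 9^{−1} = 5 (mod 11).
  i = 2 (α = 5): (5−7)(5−2)(5−8)(5−9) = (−2)·3·(−3)·(−4) = −72 ≡ 5, so v_2 = 5^{−1} = 9 (mod 11).
  i = 3 (α = 2): (2−7)(2−5)(2−8)(2−9) = (−5)·(−3)·(−6)·(−7) = 630 ≡ 3, so v_3 = 3^{−1} = 4 (mod 11).
  i = 4 (α = 8): (8−7)(8−5)(8−2)(8−9) = 1·3·6·(−1) = −18 ≡ 4, so v_4 = 4^{−1} = 3 (mod 11).
  i = 5 (α = 9): (9−7)(9−5)(9−2)(9−8) = 2·4·7·1 = 56 ≡ 1, so v_5 = 1^{−1} = 1 (mod 11).
  v = [5, 9, 4, 3, 1].
Step 2: syndromes of r = [5, 3, 7, 6, 7] (all sums mod 11).
  S_0 = Σ v_i r_i = 5·5 + 9·3 + 4·7 + 3·6 + 1·7 = 105 ≡ 6.
  S_1 = Σ v_i α_i r_i = 5·7·5 + 9·5·3 + 4·2·7 + 3·8·6 + 1·9·7 = 573 ≡ 1.
  α_i^2 mod 11 = [5, 3, 4, 9, 4].
  S_2 = Σ v_i α_i^2 r_i = 5·5·5 + 9·3·3 + 4·4·7 + 3·9·6 + 1·4·7 = 508 ≡ 2.
  S = (6, 1, 2) ≠ 0, so r is not a codeword (an error is present).
Step 3: locate the error. For a single error e at position i, S_ℓ = v_i·e·α_i^ℓ, so α_err = S_1/S_0.
  S_0^{−1} = 6^{−1} = 2 (mod 11), so α_err = 1·2 = 2 ≡ 2 = α_3. Error position i = 3.
  Consistency check: S_2/S_1 = 2·1 = 2 ≡ 2 = α_err ✓ (single-error assumption holds).
Step 4: error magnitude e = S_0/v_3 = S_0·∏_{j≠3}(α_3 − α_j) = 6·3 = 18 ≡ 7 (mod 11).
Step 5: correct position 3: c_3 = r_3 − e = 7 − 7 ≡ 0 (mod 11). Hence c = [5, 3, 0, 6, 7].
  Check: interpolating c through the α_i gives m(x) = 9 + 1·x (degree < 2) with m(α_i) = c_i for every i, so c is indeed a codeword.


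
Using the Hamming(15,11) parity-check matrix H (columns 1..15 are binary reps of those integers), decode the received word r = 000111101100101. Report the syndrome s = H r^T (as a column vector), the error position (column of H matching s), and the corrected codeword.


s = (0, 0, 0, 1)^T, error position = 1, corrected codeword c = 100111101100101

Compute s = H r^T mod 2 one row at a time:
  s_1 = 0 + 1 + 1 + 0 + 0 + 1 + 0 + 1 = 4 ≡ 0 (mod 2).
  s_2 = 1 + 1 + 1 + 1 + 0 + 1 + 0 + 1 = 6 ≡ 0 (mod 2).
  s_3 = 0 + 0 + 1 + 1 + 1 + 0 + 0 + 1 = 4 ≡ 0 (mod 2).
  s_4 = 0 + 0 + 1 + 1 + 1 + 0 + 1 + 1 = 5 ≡ 1 (mod 2).
s = (0, 0, 0, 1)^T — this equals column 1 of H (binary 0001), so error is at position 1.
Correct: flip bit 1 of r = 000111101100101 to get c = 100111101100101.


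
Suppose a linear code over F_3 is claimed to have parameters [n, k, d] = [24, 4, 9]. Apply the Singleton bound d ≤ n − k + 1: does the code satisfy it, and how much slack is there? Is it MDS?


Singleton RHS = n − k + 1 = 21, slack = 12, bound satisfied, not MDS.

Singleton bound: d ≤ n − k + 1.
Here n = 24, k = 4, so n − k + 1 = 21.
Given d = 9, check d ≤ 21: YES.
Slack = (n − k + 1) − d = 12.
The code is NOT MDS (slack = 12 > 0).
Description: the claimed parameters are [24, 4, 9]_3; such a code would be non-MDS.


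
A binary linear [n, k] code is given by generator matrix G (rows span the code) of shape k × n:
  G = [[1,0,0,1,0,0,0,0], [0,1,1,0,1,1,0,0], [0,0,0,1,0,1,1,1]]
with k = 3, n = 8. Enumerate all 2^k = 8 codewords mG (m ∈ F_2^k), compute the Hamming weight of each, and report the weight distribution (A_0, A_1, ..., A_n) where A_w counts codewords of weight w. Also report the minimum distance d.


Weight distribution: A_0 = 1, A_2 = 1, A_4 = 3, A_6 = 3. Minimum distance d = 2.

Enumerate all 2^3 = 8 messages m ∈ F_2^3.
For each, compute codeword c = mG in F_2^8, then tally its weight.
  m = 000 → c = 00000000, weight = 0.
  m = 100 → c = 10010000, weight = 2.
  m = 010 → c = 01101100, weight = 4.
  m = 110 → c = 11111100, weight = 6.
  m = 001 → c = 00010111, weight = 4.
  m = 101 → c = 10000111, weight = 4.
  m = 011 → c = 01111011, weight = 6.
  m = 111 → c = 11101011, weight = 6.
Tally weights:
  weight 0: 1 codewords.
  weight 2: 1 codewords.
  weight 4: 3 codewords.
  weight 6: 3 codewords.
Minimum distance d = smallest w > 0 with A_w > 0 = 2.
Sanity: Σ A_w = 8 = 2^3 = 8 ✓.


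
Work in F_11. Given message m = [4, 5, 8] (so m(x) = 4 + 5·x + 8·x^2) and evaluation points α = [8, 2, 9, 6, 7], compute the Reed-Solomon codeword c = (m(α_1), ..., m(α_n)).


c = [6, 2, 4, 3, 2]

Message polynomial: m(x) = 4 + 5·x + 8·x^2 (mod 11).
For each evaluation point α_i, compute m(α_i) mod 11:
  α_1 = 8: Horner steps 8 → 3 → 6, so m(8) = 6.
  α_2 = 2: Horner steps 8 → 10 → 2, so m(2) = 2.
  α_3 = 9: Horner steps 8 → 0 → 4, so m(9) = 4.
  α_4 = 6: Horner steps 8 → 9 → 3, so m(6) = 3.
  α_5 = 7: Horner steps 8 → 6 → 2, so m(7) = 2.
Codeword c = [6, 2, 4, 3, 2] ∈ F_11^5.


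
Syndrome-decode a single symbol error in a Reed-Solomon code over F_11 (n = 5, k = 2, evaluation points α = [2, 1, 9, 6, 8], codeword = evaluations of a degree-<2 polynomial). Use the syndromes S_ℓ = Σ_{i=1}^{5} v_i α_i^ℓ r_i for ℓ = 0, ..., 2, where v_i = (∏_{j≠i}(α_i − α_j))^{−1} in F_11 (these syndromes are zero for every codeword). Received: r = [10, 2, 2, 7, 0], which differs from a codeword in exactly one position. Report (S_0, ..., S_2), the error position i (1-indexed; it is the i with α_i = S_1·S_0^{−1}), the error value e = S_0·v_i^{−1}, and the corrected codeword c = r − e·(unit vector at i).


S = (1, 1, 1), error at position 2, error magnitude e = 5, c = [10, 8, 2, 7, 0].

Step 1: column multipliers v_i = (∏_{j≠i}(α_i − α_j))^{−1} mod 11.
  i = 1 (α = 2): (2−1)(2−9)(2−6)(2−8) = 1·(−7)·(−4)·(−6) = −168 ≡ 8, so v_1 = 8^{−1} = 7 (mod 11).
  i = 2 (α = 1): (1−2)(1−9)(1−6)(1−8) = (−1)·(−8)·(−5)·(−7) = 280 ≡ 5, so v_2 = 5^{−1} = 9 (mod 11).
  i = 3 (α = 9): (9−2)(9−1)(9−6)(9−8) = 7·8·3·1 = 168 ≡ 3, so v_3 = 3^{−1} = 4 (mod 11).
  i = 4 (α = 6): (6−2)(6−1)(6−9)(6−8) = 4·5·(−3)·(−2) = 120 ≡ 10, so v_4 = 10^{−1} = 10 (mod 11).
  i = 5 (α = 8): (8−2)(8−1)(8−9)(8−6) = 6·7·(−1)·2 = −84 ≡ 4, so v_5 = 4^{−1} = 3 (mod 11).
  v = [7, 9, 4, 10, 3].
Step 2: syndromes of r = [10, 2, 2, 7, 0] (all sums mod 11).
  S_0 = Σ v_i r_i = 7·10 + 9·2 + 4·2 + 10·7 + 3·0 = 166 ≡ 1.
  S_1 = Σ v_i α_i r_i = 7·2·10 + 9·1·2 + 4·9·2 + 10·6·7 + 3·8·0 = 650 ≡ 1.
  α_i^2 mod 11 = [4, 1, 4, 3, 9].
  S_2 = Σ v_i α_i^2 r_i = 7·4·10 + 9·1·2 + 4·4·2 + 10·3·7 + 3·9·0 = 540 ≡ 1.
  S = (1, 1, 1) ≠ 0, so r is not a codeword (an error is present).
Step 3: locate the error. For a single error e at position i, S_ℓ = v_i·e·α_i^ℓ, so α_err = S_1/S_0.
  S_0^{−1} = 1^{−1} = 1 (mod 11), so α_err = 1·1 = 1 ≡ 1 = α_2. Error position i = 2.
  Consistency check: S_2/S_1 = 1·1 = 1 ≡ 1 = α_err ✓ (single-error assumption holds).
Step 4: error magnitude e = S_0/v_2 = S_0·∏_{j≠2}(α_2 − α_j) = 1·5 = 5 ≡ 5 (mod 11).
Step 5: correct position 2: c_2 = r_2 − e = 2 − 5 ≡ 8 (mod 11). Hence c = [10, 8, 2, 7, 0].
  Check: interpolating c through the α_i gives m(x) = 6 + 2·x (degree < 2) with m(α_i) = c_i for every i, so c is indeed a codeword.


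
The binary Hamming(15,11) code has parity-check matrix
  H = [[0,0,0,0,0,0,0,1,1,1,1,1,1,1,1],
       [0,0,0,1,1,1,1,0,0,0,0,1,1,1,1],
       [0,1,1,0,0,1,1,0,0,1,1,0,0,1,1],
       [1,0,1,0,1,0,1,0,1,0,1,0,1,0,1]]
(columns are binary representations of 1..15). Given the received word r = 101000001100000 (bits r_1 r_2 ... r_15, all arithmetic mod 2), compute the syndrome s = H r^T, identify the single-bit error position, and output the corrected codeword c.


s = (0, 0, 0, 1)^T, error position = 1, corrected codeword c = 001000001100000

Compute s = H r^T mod 2 one row at a time:
  s_1 = 0 + 1 + 1 + 0 + 0 + 0 + 0 + 0 = 2 ≡ 0 (mod 2).
  s_2 = 0 + 0 + 0 + 0 + 0 + 0 + 0 + 0 = 0 ≡ 0 (mod 2).
  s_3 = 0 + 1 + 0 + 0 + 1 + 0 + 0 + 0 = 2 ≡ 0 (mod 2).
  s_4 = 1 + 1 + 0 + 0 + 1 + 0 + 0 + 0 = 3 ≡ 1 (mod 2).
s = (0, 0, 0, 1)^T — this equals column 1 of H (binary 0001), so error is at position 1.
Correct: flip bit 1 of r = 101000001100000 to get c = 001000001100000.


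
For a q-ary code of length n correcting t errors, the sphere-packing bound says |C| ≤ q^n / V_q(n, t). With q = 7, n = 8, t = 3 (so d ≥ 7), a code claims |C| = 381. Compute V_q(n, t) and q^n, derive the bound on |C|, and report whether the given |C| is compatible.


V_q(n, t) = 13153, q^n = 5764801, Hamming bound = 438, |C| = 381 ≤ bound (satisfied).

Step 1: Compute V_q(n, t) = Σ_{j=0}^3 C(n, j) (q−1)^j.
  j = 0: C(8,0)·(6)^0 = 1·1 = 1.
  j = 1: C(8,1)·(6)^1 = 8·6 = 48.
  j = 2: C(8,2)·(6)^2 = 28·36 = 1008.
  j = 3: C(8,3)·(6)^3 = 56·216 = 12096.
  V_q(n, t) = 1 + 48 + 1008 + 12096 = 13153.
Step 2: q^n = 7^8 = 5764801.
Step 3: Hamming bound ⌊q^n / V_q(n,t)⌋ = ⌊5764801/13153⌋ = 438.
Step 4: Compare |C| = 381 to 438: satisfied.
The claimed |C| lies below the Hamming bound.


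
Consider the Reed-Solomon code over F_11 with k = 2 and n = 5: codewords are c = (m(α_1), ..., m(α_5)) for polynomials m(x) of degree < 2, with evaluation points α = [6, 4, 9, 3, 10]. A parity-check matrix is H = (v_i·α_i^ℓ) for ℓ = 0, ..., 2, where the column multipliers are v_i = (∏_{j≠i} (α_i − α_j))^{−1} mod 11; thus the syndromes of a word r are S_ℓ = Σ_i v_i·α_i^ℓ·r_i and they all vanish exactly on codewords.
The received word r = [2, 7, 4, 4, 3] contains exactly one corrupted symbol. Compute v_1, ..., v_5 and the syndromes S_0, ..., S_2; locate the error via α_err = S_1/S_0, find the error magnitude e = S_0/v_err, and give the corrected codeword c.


S = (9, 4, 3), error at position 3, error magnitude e = 4, c = [2, 7, 0, 4, 3].

Step 1: column multipliers v_i = (∏_{j≠i}(α_i − α_j))^{−1} mod 11.
  i = 1 (α = 6): (6−4)(6−9)(6−3)(6−10) = 2·(−3)·3·(−4) = 72 ≡ 6, so v_1 = 6^{−1} = 2 (mod 11).
  i = 2 (α = 4): (4−6)(4−9)(4−3)(4−10) = (−2)·(−5)·1·(−6) = −60 ≡ 6, so v_2 = 6^{−1} = 2 (mod 11).
  i = 3 (α = 9): (9−6)(9−4)(9−3)(9−10) = 3·5·6·(−1) = −90 ≡ 9, so v_3 = 9^{−1} = 5 (mod 11).
  i = 4 (α = 3): (3−6)(3−4)(3−9)(3−10) = (−3)·(−1)·(−6)·(−7) = 126 ≡ 5, so v_4 = 5^{−1} = 9 (mod 11).
  i = 5 (α = 10): (10−6)(10−4)(10−9)(10−3) = 4·6·1·7 = 168 ≡ 3, so v_5 = 3^{−1} = 4 (mod 11).
  v = [2, 2, 5, 9, 4].
Step 2: syndromes of r = [2, 7, 4, 4, 3] (all sums mod 11).
  S_0 = Σ v_i r_i = 2·2 + 2·7 + 5·4 + 9·4 + 4·3 = 86 ≡ 9.
  S_1 = Σ v_i α_i r_i = 2·6·2 + 2·4·7 + 5·9·4 + 9·3·4 + 4·10·3 = 488 ≡ 4.
  α_i^2 mod 11 = [3, 5, 4, 9, 1].
  S_2 = Σ v_i α_i^2 r_i = 2·3·2 + 2·5·7 + 5·4·4 + 9·9·4 + 4·1·3 = 498 ≡ 3.
  S = (9, 4, 3) ≠ 0, so r is not a codeword (an error is present).
Step 3: locate the error. For a single error e at position i, S_ℓ = v_i·e·α_i^ℓ, so α_err = S_1/S_0.
  S_0^{−1} = 9^{−1} = 5 (mod 11), so α_err = 4·5 = 20 ≡ 9 = α_3. Error position i = 3.
  Consistency check: S_2/S_1 = 3·3 = 9 ≡ 9 = α_err ✓ (single-error assumption holds).
Step 4: error magnitude e = S_0/v_3 = S_0·∏_{j≠3}(α_3 − α_j) = 9·9 = 81 ≡ 4 (mod 11).
Step 5: correct position 3: c_3 = r_3 − e = 4 − 4 ≡ 0 (mod 11). Hence c = [2, 7, 0, 4, 3].
  Check: interpolating c through the α_i gives m(x) = 6 + 3·x (degree < 2) with m(α_i) = c_i for every i, so c is indeed a codeword.


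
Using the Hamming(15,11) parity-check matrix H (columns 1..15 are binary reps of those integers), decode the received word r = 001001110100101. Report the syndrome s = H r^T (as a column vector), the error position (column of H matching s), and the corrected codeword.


s = (0, 0, 1, 0)^T, error position = 2, corrected codeword c = 011001110100101

Compute s = H r^T mod 2 one row at a time:
  s_1 = 1 + 0 + 1 + 0 + 0 + 1 + 0 + 1 = 4 ≡ 0 (mod 2).
  s_2 = 0 + 0 + 1 + 1 + 0 + 1 + 0 + 1 = 4 ≡ 0 (mod 2).
  s_3 = 0 + 1 + 1 + 1 + 1 + 0 + 0 + 1 = 5 ≡ 1 (mod 2).
  s_4 = 0 + 1 + 0 + 1 + 0 + 0 + 1 + 1 = 4 ≡ 0 (mod 2).
s = (0, 0, 1, 0)^T — this equals column 2 of H (binary 0010), so error is at position 2.
Correct: flip bit 2 of r = 001001110100101 to get c = 011001110100101.


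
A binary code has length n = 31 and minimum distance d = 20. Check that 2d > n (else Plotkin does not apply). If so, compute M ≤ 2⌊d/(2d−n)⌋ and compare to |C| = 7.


Plotkin bound M ≤ 4; given |C| = 7 > bound (violated).

Check applicability: 2d = 40, n = 31.
2d − n = 9 > 0, so Plotkin applies.
Compute d/(2d−n) = 20/9 ≈ 2.2222.
⌊d/(2d−n)⌋ = 2.
Plotkin bound: M ≤ 2·2 = 4.
Given |C| = 7, check: VIOLATED.
This |C| is above the Plotkin bound, so no binary code with n = 31, d = 20 and 7 codewords exists.


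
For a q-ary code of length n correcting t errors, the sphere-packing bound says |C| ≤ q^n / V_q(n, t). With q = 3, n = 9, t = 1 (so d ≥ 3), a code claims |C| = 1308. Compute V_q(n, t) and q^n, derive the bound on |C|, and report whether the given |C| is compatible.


V_q(n, t) = 19, q^n = 19683, Hamming bound = 1035, |C| = 1308 > bound (violated).

Step 1: Compute V_q(n, t) = Σ_{j=0}^1 C(n, j) (q−1)^j.
  j = 0: C(9,0)·(2)^0 = 1·1 = 1.
  j = 1: C(9,1)·(2)^1 = 9·2 = 18.
  V_q(n, t) = 1 + 18 = 19.
Step 2: q^n = 3^9 = 19683.
Step 3: Hamming bound ⌊q^n / V_q(n,t)⌋ = ⌊19683/19⌋ = 1035.
Step 4: Compare |C| = 1308 to 1035: violated.
The claimed |C| lies above the Hamming bound, so no 3-ary code of length 9 with d ≥ 3 can have 1308 codewords.


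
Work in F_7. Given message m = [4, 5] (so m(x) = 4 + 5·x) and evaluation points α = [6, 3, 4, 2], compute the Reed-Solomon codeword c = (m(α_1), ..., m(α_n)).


c = [6, 5, 3, 0]

Message polynomial: m(x) = 4 + 5·x (mod 7).
For each evaluation point α_i, compute m(α_i) mod 7:
  α_1 = 6: Horner steps 5 → 6, so m(6) = 6.
  α_2 = 3: Horner steps 5 → 5, so m(3) = 5.
  α_3 = 4: Horner steps 5 → 3, so m(4) = 3.
  α_4 = 2: Horner steps 5 → 0, so m(2) = 0.
Codeword c = [6, 5, 3, 0] ∈ F_7^4.


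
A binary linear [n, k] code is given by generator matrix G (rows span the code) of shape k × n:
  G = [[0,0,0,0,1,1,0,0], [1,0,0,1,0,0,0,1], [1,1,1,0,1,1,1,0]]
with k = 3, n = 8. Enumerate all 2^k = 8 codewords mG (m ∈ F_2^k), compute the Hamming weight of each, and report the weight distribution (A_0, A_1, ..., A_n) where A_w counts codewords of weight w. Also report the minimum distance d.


Weight distribution: A_0 = 1, A_2 = 1, A_3 = 1, A_4 = 1, A_5 = 2, A_6 = 1, A_7 = 1. Minimum distance d = 2.

Enumerate all 2^3 = 8 messages m ∈ F_2^3.
For each, compute codeword c = mG in F_2^8, then tally its weight.
  m = 000 → c = 00000000, weight = 0.
  m = 100 → c = 00001100, weight = 2.
  m = 010 → c = 10010001, weight = 3.
  m = 110 → c = 10011101, weight = 5.
  m = 001 → c = 11101110, weight = 6.
  m = 101 → c = 11100010, weight = 4.
  m = 011 → c = 01111111, weight = 7.
  m = 111 → c = 01110011, weight = 5.
Tally weights:
  weight 0: 1 codewords.
  weight 2: 1 codewords.
  weight 3: 1 codewords.
  weight 4: 1 codewords.
  weight 5: 2 codewords.
  weight 6: 1 codewords.
  weight 7: 1 codewords.
Minimum distance d = smallest w > 0 with A_w > 0 = 2.
Sanity: Σ A_w = 8 = 2^3 = 8 ✓.


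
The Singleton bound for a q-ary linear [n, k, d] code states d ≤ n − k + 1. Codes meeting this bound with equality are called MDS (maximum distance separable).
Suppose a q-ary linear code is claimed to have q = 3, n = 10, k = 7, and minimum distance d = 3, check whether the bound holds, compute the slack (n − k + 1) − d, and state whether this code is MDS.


Singleton RHS = n − k + 1 = 4, slack = 1, bound satisfied, not MDS.

Singleton bound: d ≤ n − k + 1.
Here n = 10, k = 7, so n − k + 1 = 4.
Given d = 3, check d ≤ 4: YES.
Slack = (n − k + 1) − d = 1.
The code is NOT MDS (slack = 1 > 0).
Description: the claimed parameters are [10, 7, 3]_3; such a code would be non-MDS.


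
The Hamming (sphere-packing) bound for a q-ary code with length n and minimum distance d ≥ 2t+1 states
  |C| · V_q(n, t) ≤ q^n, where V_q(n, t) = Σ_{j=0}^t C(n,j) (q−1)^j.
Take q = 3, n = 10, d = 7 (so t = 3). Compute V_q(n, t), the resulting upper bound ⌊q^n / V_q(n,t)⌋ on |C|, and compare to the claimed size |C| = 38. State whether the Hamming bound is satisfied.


V_q(n, t) = 1161, q^n = 59049, Hamming bound = 50, |C| = 38 ≤ bound (satisfied).

Step 1: Compute V_q(n, t) = Σ_{j=0}^3 C(n, j) (q−1)^j.
  j = 0: C(10,0)·(2)^0 = 1·1 = 1.
  j = 1: C(10,1)·(2)^1 = 10·2 = 20.
  j = 2: C(10,2)·(2)^2 = 45·4 = 180.
  j = 3: C(10,3)·(2)^3 = 120·8 = 960.
  V_q(n, t) = 1 + 20 + 180 + 960 = 1161.
Step 2: q^n = 3^10 = 59049.
Step 3: Hamming bound ⌊q^n / V_q(n,t)⌋ = ⌊59049/1161⌋ = 50.
Step 4: Compare |C| = 38 to 50: satisfied.
The claimed |C| lies below the Hamming bound.


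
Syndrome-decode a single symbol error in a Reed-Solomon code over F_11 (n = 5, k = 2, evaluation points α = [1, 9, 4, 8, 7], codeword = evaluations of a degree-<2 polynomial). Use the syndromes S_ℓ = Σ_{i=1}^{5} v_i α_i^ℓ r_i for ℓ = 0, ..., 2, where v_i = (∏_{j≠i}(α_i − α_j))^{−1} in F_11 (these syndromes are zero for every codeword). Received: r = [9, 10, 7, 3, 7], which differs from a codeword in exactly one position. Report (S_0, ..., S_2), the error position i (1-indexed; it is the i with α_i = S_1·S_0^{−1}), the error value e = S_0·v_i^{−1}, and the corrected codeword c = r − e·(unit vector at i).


S = (3, 1, 4), error at position 3, error magnitude e = 10, c = [9, 10, 8, 3, 7].

Step 1: column multipliers v_i = (∏_{j≠i}(α_i − α_j))^{−1} mod 11.
  i = 1 (α = 1): (1−9)(1−4)(1−8)(1−7) = (−8)·(−3)·(−7)·(−6) = 1008 ≡ 7, so v_1 = 7^{−1} = 8 (mod 11).
  i = 2 (α = 9): (9−1)(9−4)(9−8)(9−7) = 8·5·1·2 = 80 ≡ 3, so v_2 = 3^{−1} = 4 (mod 11).
  i = 3 (α = 4): (4−1)(4−9)(4−8)(4−7) = 3·(−5)·(−4)·(−3) = −180 ≡ 7, so v_3 = 7^{−1} = 8 (mod 11).
  i = 4 (α = 8): (8−1)(8−9)(8−4)(8−7) = 7·(−1)·4·1 = −28 ≡ 5, so v_4 = 5^{−1} = 9 (mod 11).
  i = 5 (α = 7): (7−1)(7−9)(7−4)(7−8) = 6·(−2)·3·(−1) = 36 ≡ 3, so v_5 = 3^{−1} = 4 (mod 11).
  v = [8, 4, 8, 9, 4].
Step 2: syndromes of r = [9, 10, 7, 3, 7] (all sums mod 11).
  S_0 = Σ v_i r_i = 8·9 + 4·10 + 8·7 + 9·3 + 4·7 = 223 ≡ 3.
  S_1 = Σ v_i α_i r_i = 8·1·9 + 4·9·10 + 8·4·7 + 9·8·3 + 4·7·7 = 1068 ≡ 1.
  α_i^2 mod 11 = [1, 4, 5, 9, 5].
  S_2 = Σ v_i α_i^2 r_i = 8·1·9 + 4·4·10 + 8·5·7 + 9·9·3 + 4·5·7 = 895 ≡ 4.
  S = (3, 1, 4) ≠ 0, so r is not a codeword (an error is present).
Step 3: locate the error. For a single error e at position i, S_ℓ = v_i·e·α_i^ℓ, so α_err = S_1/S_0.
  S_0^{−1} = 3^{−1} = 4 (mod 11), so α_err = 1·4 = 4 ≡ 4 = α_3. Error position i = 3.
  Consistency check: S_2/S_1 = 4·1 = 4 ≡ 4 = α_err ✓ (single-error assumption holds).
Step 4: error magnitude e = S_0/v_3 = S_0·∏_{j≠3}(α_3 − α_j) = 3·7 = 21 ≡ 10 (mod 11).
Step 5: correct position 3: c_3 = r_3 − e = 7 − 10 ≡ 8 (mod 11). Hence c = [9, 10, 8, 3, 7].
  Check: interpolating c through the α_i gives m(x) = 2 + 7·x (degree < 2) with m(α_i) = c_i for every i, so c is indeed a codeword.


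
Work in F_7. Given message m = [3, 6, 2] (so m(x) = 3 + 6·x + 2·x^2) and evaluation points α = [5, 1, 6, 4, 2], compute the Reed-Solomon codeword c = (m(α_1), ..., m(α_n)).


c = [6, 4, 6, 3, 2]

Message polynomial: m(x) = 3 + 6·x + 2·x^2 (mod 7).
For each evaluation point α_i, compute m(α_i) mod 7:
  α_1 = 5: Horner steps 2 → 2 → 6, so m(5) = 6.
  α_2 = 1: Horner steps 2 → 1 → 4, so m(1) = 4.
  α_3 = 6: Horner steps 2 → 4 → 6, so m(6) = 6.
  α_4 = 4: Horner steps 2 → 0 → 3, so m(4) = 3.
  α_5 = 2: Horner steps 2 → 3 → 2, so m(2) = 2.
Codeword c = [6, 4, 6, 3, 2] ∈ F_7^5.


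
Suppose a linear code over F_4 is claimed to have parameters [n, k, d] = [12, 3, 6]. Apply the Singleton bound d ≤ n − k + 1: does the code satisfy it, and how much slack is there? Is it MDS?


Singleton RHS = n − k + 1 = 10, slack = 4, bound satisfied, not MDS.

Singleton bound: d ≤ n − k + 1.
Here n = 12, k = 3, so n − k + 1 = 10.
Given d = 6, check d ≤ 10: YES.
Slack = (n − k + 1) − d = 4.
The code is NOT MDS (slack = 4 > 0).
Description: the claimed parameters are [12, 3, 6]_4; such a code would be non-MDS.


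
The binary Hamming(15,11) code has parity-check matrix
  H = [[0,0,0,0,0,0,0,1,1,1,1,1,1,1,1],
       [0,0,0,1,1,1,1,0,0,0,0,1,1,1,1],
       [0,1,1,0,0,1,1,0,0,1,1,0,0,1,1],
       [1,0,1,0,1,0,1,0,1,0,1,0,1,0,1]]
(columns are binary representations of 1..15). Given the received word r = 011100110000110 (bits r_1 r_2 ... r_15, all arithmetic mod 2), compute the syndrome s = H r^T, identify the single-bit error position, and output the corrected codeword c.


s = (1, 0, 0, 1)^T, error position = 9, corrected codeword c = 011100111000110

Compute s = H r^T mod 2 one row at a time:
  s_1 = 1 + 0 + 0 + 0 + 0 + 1 + 1 + 0 = 3 ≡ 1 (mod 2).
  s_2 = 1 + 0 + 0 + 1 + 0 + 1 + 1 + 0 = 4 ≡ 0 (mod 2).
  s_3 = 1 + 1 + 0 + 1 + 0 + 0 + 1 + 0 = 4 ≡ 0 (mod 2).
  s_4 = 0 + 1 + 0 + 1 + 0 + 0 + 1 + 0 = 3 ≡ 1 (mod 2).
s = (1, 0, 0, 1)^T — this equals column 9 of H (binary 1001), so error is at position 9.
Correct: flip bit 9 of r = 011100110000110 to get c = 011100111000110.


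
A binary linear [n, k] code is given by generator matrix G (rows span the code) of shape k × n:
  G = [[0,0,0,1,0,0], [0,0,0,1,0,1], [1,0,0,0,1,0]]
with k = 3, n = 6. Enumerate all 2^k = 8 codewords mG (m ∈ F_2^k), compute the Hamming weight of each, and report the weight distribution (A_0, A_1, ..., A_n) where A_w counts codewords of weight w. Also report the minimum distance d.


Weight distribution: A_0 = 1, A_1 = 2, A_2 = 2, A_3 = 2, A_4 = 1. Minimum distance d = 1.

Enumerate all 2^3 = 8 messages m ∈ F_2^3.
For each, compute codeword c = mG in F_2^6, then tally its weight.
  m = 000 → c = 000000, weight = 0.
  m = 100 → c = 000100, weight = 1.
  m = 010 → c = 000101, weight = 2.
  m = 110 → c = 000001, weight = 1.
  m = 001 → c = 100010, weight = 2.
  m = 101 → c = 100110, weight = 3.
  m = 011 → c = 100111, weight = 4.
  m = 111 → c = 100011, weight = 3.
Tally weights:
  weight 0: 1 codewords.
  weight 1: 2 codewords.
  weight 2: 2 codewords.
  weight 3: 2 codewords.
  weight 4: 1 codewords.
Minimum distance d = smallest w > 0 with A_w > 0 = 1.
Sanity: Σ A_w = 8 = 2^3 = 8 ✓.


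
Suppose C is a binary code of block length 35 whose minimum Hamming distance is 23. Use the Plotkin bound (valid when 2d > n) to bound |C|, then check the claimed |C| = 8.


Plotkin bound M ≤ 4; given |C| = 8 > bound (violated).

Check applicability: 2d = 46, n = 35.
2d − n = 11 > 0, so Plotkin applies.
Compute d/(2d−n) = 23/11 ≈ 2.0909.
⌊d/(2d−n)⌋ = 2.
Plotkin bound: M ≤ 2·2 = 4.
Given |C| = 8, check: VIOLATED.
This |C| is above the Plotkin bound, so no binary code with n = 35, d = 23 and 8 codewords exists.


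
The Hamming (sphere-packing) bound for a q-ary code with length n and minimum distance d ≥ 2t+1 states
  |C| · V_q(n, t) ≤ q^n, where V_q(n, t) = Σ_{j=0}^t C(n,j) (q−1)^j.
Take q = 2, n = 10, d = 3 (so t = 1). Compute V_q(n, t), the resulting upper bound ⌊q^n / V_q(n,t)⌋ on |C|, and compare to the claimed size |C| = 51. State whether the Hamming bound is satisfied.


V_q(n, t) = 11, q^n = 1024, Hamming bound = 93, |C| = 51 ≤ bound (satisfied).

Step 1: Compute V_q(n, t) = Σ_{j=0}^1 C(n, j) (q−1)^j.
  j = 0: C(10,0)·(1)^0 = 1·1 = 1.
  j = 1: C(10,1)·(1)^1 = 10·1 = 10.
  V_q(n, t) = 1 + 10 = 11.
Step 2: q^n = 2^10 = 1024.
Step 3: Hamming bound ⌊q^n / V_q(n,t)⌋ = ⌊1024/11⌋ = 93.
Step 4: Compare |C| = 51 to 93: satisfied.
The claimed |C| lies below the Hamming bound.


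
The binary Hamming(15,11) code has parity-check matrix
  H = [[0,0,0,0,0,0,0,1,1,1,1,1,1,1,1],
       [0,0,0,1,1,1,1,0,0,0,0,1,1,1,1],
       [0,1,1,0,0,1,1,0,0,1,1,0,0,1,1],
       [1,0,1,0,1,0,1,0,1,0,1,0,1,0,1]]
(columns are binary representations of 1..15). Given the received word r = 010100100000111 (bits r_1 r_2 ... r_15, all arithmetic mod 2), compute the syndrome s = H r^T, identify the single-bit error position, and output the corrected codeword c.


s = (1, 1, 0, 1)^T, error position = 13, corrected codeword c = 010100100000011

Compute s = H r^T mod 2 one row at a time:
  s_1 = 0 + 0 + 0 + 0 + 0 + 1 + 1 + 1 = 3 ≡ 1 (mod 2).
  s_2 = 1 + 0 + 0 + 1 + 0 + 1 + 1 + 1 = 5 ≡ 1 (mod 2).
  s_3 = 1 + 0 + 0 + 1 + 0 + 0 + 1 + 1 = 4 ≡ 0 (mod 2).
  s_4 = 0 + 0 + 0 + 1 + 0 + 0 + 1 + 1 = 3 ≡ 1 (mod 2).
s = (1, 1, 0, 1)^T — this equals column 13 of H (binary 1101), so error is at position 13.
Correct: flip bit 13 of r = 010100100000111 to get c = 010100100000011.


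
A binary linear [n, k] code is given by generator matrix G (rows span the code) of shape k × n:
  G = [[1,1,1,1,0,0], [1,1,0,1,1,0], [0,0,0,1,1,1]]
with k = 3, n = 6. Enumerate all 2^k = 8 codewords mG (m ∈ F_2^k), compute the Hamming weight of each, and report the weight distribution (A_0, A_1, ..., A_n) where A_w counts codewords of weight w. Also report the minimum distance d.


Weight distribution: A_0 = 1, A_2 = 1, A_3 = 3, A_4 = 2, A_5 = 1. Minimum distance d = 2.

Enumerate all 2^3 = 8 messages m ∈ F_2^3.
For each, compute codeword c = mG in F_2^6, then tally its weight.
  m = 000 → c = 000000, weight = 0.
  m = 100 → c = 111100, weight = 4.
  m = 010 → c = 110110, weight = 4.
  m = 110 → c = 001010, weight = 2.
  m = 001 → c = 000111, weight = 3.
  m = 101 → c = 111011, weight = 5.
  m = 011 → c = 110001, weight = 3.
  m = 111 → c = 001101, weight = 3.
Tally weights:
  weight 0: 1 codewords.
  weight 2: 1 codewords.
  weight 3: 3 codewords.
  weight 4: 2 codewords.
  weight 5: 1 codewords.
Minimum distance d = smallest w > 0 with A_w > 0 = 2.
Sanity: Σ A_w = 8 = 2^3 = 8 ✓.


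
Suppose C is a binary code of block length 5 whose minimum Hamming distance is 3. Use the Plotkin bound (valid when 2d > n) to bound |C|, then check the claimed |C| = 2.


Plotkin bound M ≤ 6; given |C| = 2 ≤ bound (satisfied).

Check applicability: 2d = 6, n = 5.
2d − n = 1 > 0, so Plotkin applies.
Compute d/(2d−n) = 3/1 ≈ 3.0000.
⌊d/(2d−n)⌋ = 3.
Plotkin bound: M ≤ 2·3 = 6.
Given |C| = 2, check: satisfied.
This |C| is below the Plotkin bound.


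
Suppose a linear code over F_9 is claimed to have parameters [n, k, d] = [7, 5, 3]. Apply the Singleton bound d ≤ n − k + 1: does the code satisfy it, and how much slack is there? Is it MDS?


Singleton RHS = n − k + 1 = 3, slack = 0, bound satisfied, MDS.

Singleton bound: d ≤ n − k + 1.
Here n = 7, k = 5, so n − k + 1 = 3.
Given d = 3, check d ≤ 3: YES.
Slack = (n − k + 1) − d = 0.
The code is MDS (slack = 0).
Description: the claimed parameters are [7, 5, 3]_9; such a code would be MDS (meets Singleton bound).


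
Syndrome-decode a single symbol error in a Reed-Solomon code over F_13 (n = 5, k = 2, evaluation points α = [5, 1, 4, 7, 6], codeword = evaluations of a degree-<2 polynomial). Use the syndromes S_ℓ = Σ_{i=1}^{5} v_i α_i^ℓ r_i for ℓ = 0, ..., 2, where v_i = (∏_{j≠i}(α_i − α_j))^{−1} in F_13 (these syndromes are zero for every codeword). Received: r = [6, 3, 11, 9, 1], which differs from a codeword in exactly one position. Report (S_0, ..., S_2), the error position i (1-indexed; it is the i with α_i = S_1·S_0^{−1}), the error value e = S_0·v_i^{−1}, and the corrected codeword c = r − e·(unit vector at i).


S = (9, 9, 9), error at position 2, error magnitude e = 3, c = [6, 0, 11, 9, 1].

Step 1: column multipliers v_i = (∏_{j≠i}(α_i − α_j))^{−1} mod 13.
  i = 1 (α = 5): (5−1)(5−4)(5−7)(5−6) = 4·1·(−2)·(−1) = 8 ≡ 8, so v_1 = 8^{−1} = 5 (mod 13).
  i = 2 (α = 1): (1−5)(1−4)(1−7)(1−6) = (−4)·(−3)·(−6)·(−5) = 360 ≡ 9, so v_2 = 9^{−1} = 3 (mod 13).
  i = 3 (α = 4): (4−5)(4−1)(4−7)(4−6) = (−1)·3·(−3)·(−2) = −18 ≡ 8, so v_3 = 8^{−1} = 5 (mod 13).
  i = 4 (α = 7): (7−5)(7−1)(7−4)(7−6) = 2·6·3·1 = 36 ≡ 10, so v_4 = 10^{−1} = 4 (mod 13).
  i = 5 (α = 6): (6−5)(6−1)(6−4)(6−7) = 1·5·2·(−1) = −10 ≡ 3, so v_5 = 3^{−1} = 9 (mod 13).
  v = [5, 3, 5, 4, 9].
Step 2: syndromes of r = [6, 3, 11, 9, 1] (all sums mod 13).
  S_0 = Σ v_i r_i = 5·6 + 3·3 + 5·11 + 4·9 + 9·1 = 139 ≡ 9.
  S_1 = Σ v_i α_i r_i = 5·5·6 + 3·1·3 + 5·4·11 + 4·7·9 + 9·6·1 = 685 ≡ 9.
  α_i^2 mod 13 = [12, 1, 3, 10, 10].
  S_2 = Σ v_i α_i^2 r_i = 5·12·6 + 3·1·3 + 5·3·11 + 4·10·9 + 9·10·1 = 984 ≡ 9.
  S = (9, 9, 9) ≠ 0, so r is not a codeword (an error is present).
Step 3: locate the error. For a single error e at position i, S_ℓ = v_i·e·α_i^ℓ, so α_err = S_1/S_0.
  S_0^{−1} = 9^{−1} = 3 (mod 13), so α_err = 9·3 = 27 ≡ 1 = α_2. Error position i = 2.
  Consistency check: S_2/S_1 = 9·3 = 27 ≡ 1 = α_err ✓ (single-error assumption holds).
Step 4: error magnitude e = S_0/v_2 = S_0·∏_{j≠2}(α_2 − α_j) = 9·9 = 81 ≡ 3 (mod 13).
Step 5: correct position 2: c_2 = r_2 − e = 3 − 3 ≡ 0 (mod 13). Hence c = [6, 0, 11, 9, 1].
  Check: interpolating c through the α_i gives m(x) = 5 + 8·x (degree < 2) with m(α_i) = c_i for every i, so c is indeed a codeword.


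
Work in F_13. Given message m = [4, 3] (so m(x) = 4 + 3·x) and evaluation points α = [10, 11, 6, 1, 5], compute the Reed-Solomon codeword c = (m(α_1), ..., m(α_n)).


c = [8, 11, 9, 7, 6]

Message polynomial: m(x) = 4 + 3·x (mod 13).
For each evaluation point α_i, compute m(α_i) mod 13:
  α_1 = 10: Horner steps 3 → 8, so m(10) = 8.
  α_2 = 11: Horner steps 3 → 11, so m(11) = 11.
  α_3 = 6: Horner steps 3 → 9, so m(6) = 9.
  α_4 = 1: Horner steps 3 → 7, so m(1) = 7.
  α_5 = 5: Horner steps 3 → 6, so m(5) = 6.
Codeword c = [8, 11, 9, 7, 6] ∈ F_13^5.


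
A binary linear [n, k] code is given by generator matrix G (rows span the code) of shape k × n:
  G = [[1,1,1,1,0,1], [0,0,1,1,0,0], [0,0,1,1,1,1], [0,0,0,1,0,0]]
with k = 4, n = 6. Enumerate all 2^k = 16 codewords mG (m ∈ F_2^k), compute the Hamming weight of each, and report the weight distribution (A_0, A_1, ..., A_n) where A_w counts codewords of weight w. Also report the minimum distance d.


Weight distribution: A_0 = 1, A_1 = 2, A_2 = 2, A_3 = 4, A_4 = 5, A_5 = 2. Minimum distance d = 1.

Enumerate all 2^4 = 16 messages m ∈ F_2^4.
For each, compute codeword c = mG in F_2^6, then tally its weight.
  m = 0000 → c = 000000, weight = 0.
  m = 1000 → c = 111101, weight = 5.
  m = 0100 → c = 001100, weight = 2.
  m = 1100 → c = 110001, weight = 3.
  m = 0010 → c = 001111, weight = 4.
  m = 1010 → c = 110010, weight = 3.
  m = 0110 → c = 000011, weight = 2.
  m = 1110 → c = 111110, weight = 5.
  m = 0001 → c = 000100, weight = 1.
  m = 1001 → c = 111001, weight = 4.
  m = 0101 → c = 001000, weight = 1.
  m = 1101 → c = 110101, weight = 4.
  m = 0011 → c = 001011, weight = 3.
  m = 1011 → c = 110110, weight = 4.
  m = 0111 → c = 000111, weight = 3.
  m = 1111 → c = 111010, weight = 4.
Tally weights:
  weight 0: 1 codewords.
  weight 1: 2 codewords.
  weight 2: 2 codewords.
  weight 3: 4 codewords.
  weight 4: 5 codewords.
  weight 5: 2 codewords.
Minimum distance d = smallest w > 0 with A_w > 0 = 1.
Sanity: Σ A_w = 16 = 2^4 = 16 ✓.
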